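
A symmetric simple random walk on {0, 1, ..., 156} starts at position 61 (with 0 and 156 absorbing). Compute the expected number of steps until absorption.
E[τ | X_0 = 61] = 5795

Let v_k = E[τ | X_0 = k]. Boundary: v_0 = v_156 = 0. Recurrence: v_k = 1 + (v_{k-1} + v_{k+1})/2 for 1 ≤ k ≤ 155. The particular solution to v_k − (v_{k-1} + v_{k+1})/2 = 1 is v_k = −k^2. Adding homogeneous solution A + B k and matching boundaries gives v_k = k (156 − k). Substituting k = 61: v_61 = 61 · 95 = 5795.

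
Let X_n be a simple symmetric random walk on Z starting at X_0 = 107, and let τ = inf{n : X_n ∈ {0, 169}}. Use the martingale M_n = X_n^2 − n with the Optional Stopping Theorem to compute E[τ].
E[τ] = 6634

M_n = X_n^2 − n is a martingale (since E[X_{n+1}^2 | F_n] = X_n^2 + 1). By OST (τ has finite mean in a bounded region), E[M_τ] = E[M_0] = X_0^2 − 0 = 107^2 = 11449. Also E[M_τ] = E[X_τ^2] − E[τ]. The walk exits at 0 or 169, with P(hit 169 first) = 107/169, so E[X_τ^2] = 169^2 · 107/169 + 0 = 18083. Thus E[τ] = E[X_τ^2] − E[M_τ] = 18083 − 11449 = 6634 = 107(169 − 107) = 6634.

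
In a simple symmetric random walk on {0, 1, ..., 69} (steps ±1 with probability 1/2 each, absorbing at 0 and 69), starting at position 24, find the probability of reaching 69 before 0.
P(hit 69 before 0) = 24/69 = 8/23

Let u_k = P(hit 69 before 0 | start at k). Then u_0 = 0, u_69 = 1, and u_k = u_{k-1}/2 + u_{k+1}/2 for 1 ≤ k ≤ 68. This harmonic recurrence is solved by u_k = k/69, giving u_24 = 24/69 = 8/23.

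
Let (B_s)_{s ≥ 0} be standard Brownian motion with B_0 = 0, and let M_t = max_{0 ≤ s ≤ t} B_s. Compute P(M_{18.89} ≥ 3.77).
P(M_{18.89} ≥ 3.77) = 2·P(B_{18.89} ≥ 3.77) = 2(1 − Φ(3.77/√18.89)) ≈ 0.3857

By the reflection principle for Brownian motion, P(M_t ≥ a) = 2 · P(B_t ≥ a) for a ≥ 0. Since B_t ~ N(0, t), P(B_t ≥ 3.77) = 1 − Φ(3.77/√t) = 1 − Φ(3.77/√18.89) = 1 − Φ(0.8674). So
  P(M_{18.89} ≥ 3.77) = 2(1 − Φ(0.8674)) ≈ 0.3857.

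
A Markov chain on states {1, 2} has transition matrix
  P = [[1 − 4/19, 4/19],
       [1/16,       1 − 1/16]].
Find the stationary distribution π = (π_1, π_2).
π_1 = 19/83, π_2 = 64/83

Solve πP = π with π_1 + π_2 = 1. From πP = π: π_1 · (1 − 4/19) + π_2 · 1/16 = π_1 ⇒ π_2 · 1/16 = π_1 · 4/19 ⇒ π_2/π_1 = (4/19)/(1/16) = 64/19. Together with π_1 + π_2 = 1:
  π_1 = (1/16)/(4/19 + 1/16) = (1/16)/(83/304) = 19/83,
  π_2 = (4/19)/(4/19 + 1/16) = (4/19)/(83/304) = 64/83.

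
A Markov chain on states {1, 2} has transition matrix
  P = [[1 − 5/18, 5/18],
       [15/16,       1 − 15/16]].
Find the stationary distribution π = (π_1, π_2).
π_1 = 27/35, π_2 = 8/35

Solve πP = π with π_1 + π_2 = 1. From πP = π: π_1 · (1 − 5/18) + π_2 · 15/16 = π_1 ⇒ π_2 · 15/16 = π_1 · 5/18 ⇒ π_2/π_1 = (5/18)/(15/16) = 8/27. Together with π_1 + π_2 = 1:
  π_1 = (15/16)/(5/18 + 15/16) = (15/16)/(175/144) = 27/35,
  π_2 = (5/18)/(5/18 + 15/16) = (5/18)/(175/144) = 8/35.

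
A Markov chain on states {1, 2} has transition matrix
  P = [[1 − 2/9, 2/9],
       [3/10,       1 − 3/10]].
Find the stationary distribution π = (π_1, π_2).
π_1 = 27/47, π_2 = 20/47

Solve πP = π with π_1 + π_2 = 1. From πP = π: π_1 · (1 − 2/9) + π_2 · 3/10 = π_1 ⇒ π_2 · 3/10 = π_1 · 2/9 ⇒ π_2/π_1 = (2/9)/(3/10) = 20/27. Together with π_1 + π_2 = 1:
  π_1 = (3/10)/(2/9 + 3/10) = (3/10)/(47/90) = 27/47,
  π_2 = (2/9)/(2/9 + 3/10) = (2/9)/(47/90) = 20/47.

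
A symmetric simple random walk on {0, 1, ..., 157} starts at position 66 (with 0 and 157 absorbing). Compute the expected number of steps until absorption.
E[τ | X_0 = 66] = 6006

Let v_k = E[τ | X_0 = k]. Boundary: v_0 = v_157 = 0. Recurrence: v_k = 1 + (v_{k-1} + v_{k+1})/2 for 1 ≤ k ≤ 156. The particular solution to v_k − (v_{k-1} + v_{k+1})/2 = 1 is v_k = −k^2. Adding homogeneous solution A + B k and matching boundaries gives v_k = k (157 − k). Substituting k = 66: v_66 = 66 · 91 = 6006.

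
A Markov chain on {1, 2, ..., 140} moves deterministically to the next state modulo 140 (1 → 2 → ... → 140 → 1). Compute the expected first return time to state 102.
E[T_102 | X_0 = 102] = 140

The chain cycles deterministically, so starting at state 102 it returns in exactly 140 steps. Equivalently, the stationary distribution is uniform π_j = 1/140 for every state j, so by Kac's formula E[T_102] = 1/π_102 = 140.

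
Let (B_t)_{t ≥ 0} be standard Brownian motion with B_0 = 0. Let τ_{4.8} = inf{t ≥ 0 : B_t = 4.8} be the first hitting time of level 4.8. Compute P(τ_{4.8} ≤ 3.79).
P(τ_{4.8} ≤ 3.79) = 2(1 − Φ(4.8/√3.79)) = 2(1 − Φ(2.4656)) ≈ 0.0137

By the reflection principle for standard BM, P(τ_b ≤ t) = 2 · P(B_t ≥ b). Since B_t ~ N(0, t), P(B_t ≥ 4.8) = 1 − Φ(4.8/√t) = 1 − Φ(4.8/√3.79) = 1 − Φ(2.4656) ≈ 0.00684. Doubling: P(τ_{4.8} ≤ 3.79) ≈ 2 · 0.00684 = 0.01368 ≈ 0.0137.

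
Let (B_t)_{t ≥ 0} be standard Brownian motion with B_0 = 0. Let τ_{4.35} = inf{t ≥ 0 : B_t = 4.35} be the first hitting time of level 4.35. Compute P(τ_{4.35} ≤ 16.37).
P(τ_{4.35} ≤ 16.37) = 2(1 − Φ(4.35/√16.37)) = 2(1 − Φ(1.0751)) ≈ 0.2823

By the reflection principle for standard BM, P(τ_b ≤ t) = 2 · P(B_t ≥ b). Since B_t ~ N(0, t), P(B_t ≥ 4.35) = 1 − Φ(4.35/√t) = 1 − Φ(4.35/√16.37) = 1 − Φ(1.0751) ≈ 0.14116. Doubling: P(τ_{4.35} ≤ 16.37) ≈ 2 · 0.14116 = 0.28232 ≈ 0.2823.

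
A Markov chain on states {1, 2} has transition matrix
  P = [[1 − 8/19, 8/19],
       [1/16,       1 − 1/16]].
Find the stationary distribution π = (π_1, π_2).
π_1 = 19/147, π_2 = 128/147

Solve πP = π with π_1 + π_2 = 1. From πP = π: π_1 · (1 − 8/19) + π_2 · 1/16 = π_1 ⇒ π_2 · 1/16 = π_1 · 8/19 ⇒ π_2/π_1 = (8/19)/(1/16) = 128/19. Together with π_1 + π_2 = 1:
  π_1 = (1/16)/(8/19 + 1/16) = (1/16)/(147/304) = 19/147,
  π_2 = (8/19)/(8/19 + 1/16) = (8/19)/(147/304) = 128/147.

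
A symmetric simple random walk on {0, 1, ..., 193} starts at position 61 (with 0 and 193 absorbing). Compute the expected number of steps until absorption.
E[τ | X_0 = 61] = 8052

Let v_k = E[τ | X_0 = k]. Boundary: v_0 = v_193 = 0. Recurrence: v_k = 1 + (v_{k-1} + v_{k+1})/2 for 1 ≤ k ≤ 192. The particular solution to v_k − (v_{k-1} + v_{k+1})/2 = 1 is v_k = −k^2. Adding homogeneous solution A + B k and matching boundaries gives v_k = k (193 − k). Substituting k = 61: v_61 = 61 · 132 = 8052.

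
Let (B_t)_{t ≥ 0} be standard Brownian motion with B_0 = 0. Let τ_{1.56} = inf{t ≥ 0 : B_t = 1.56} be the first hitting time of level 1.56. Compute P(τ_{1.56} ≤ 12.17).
P(τ_{1.56} ≤ 12.17) = 2(1 − Φ(1.56/√12.17)) = 2(1 − Φ(0.4472)) ≈ 0.6547

By the reflection principle for standard BM, P(τ_b ≤ t) = 2 · P(B_t ≥ b). Since B_t ~ N(0, t), P(B_t ≥ 1.56) = 1 − Φ(1.56/√t) = 1 − Φ(1.56/√12.17) = 1 − Φ(0.4472) ≈ 0.32737. Doubling: P(τ_{1.56} ≤ 12.17) ≈ 2 · 0.32737 = 0.65474 ≈ 0.6547.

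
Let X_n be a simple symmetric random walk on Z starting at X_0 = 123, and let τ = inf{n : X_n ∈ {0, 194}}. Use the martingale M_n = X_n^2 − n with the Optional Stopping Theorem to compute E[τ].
E[τ] = 8733

M_n = X_n^2 − n is a martingale (since E[X_{n+1}^2 | F_n] = X_n^2 + 1). By OST (τ has finite mean in a bounded region), E[M_τ] = E[M_0] = X_0^2 − 0 = 123^2 = 15129. Also E[M_τ] = E[X_τ^2] − E[τ]. The walk exits at 0 or 194, with P(hit 194 first) = 123/194, so E[X_τ^2] = 194^2 · 123/194 + 0 = 23862. Thus E[τ] = E[X_τ^2] − E[M_τ] = 23862 − 15129 = 8733 = 123(194 − 123) = 8733.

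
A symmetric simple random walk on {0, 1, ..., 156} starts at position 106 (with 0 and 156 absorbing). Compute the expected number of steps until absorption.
E[τ | X_0 = 106] = 5300

Let v_k = E[τ | X_0 = k]. Boundary: v_0 = v_156 = 0. Recurrence: v_k = 1 + (v_{k-1} + v_{k+1})/2 for 1 ≤ k ≤ 155. The particular solution to v_k − (v_{k-1} + v_{k+1})/2 = 1 is v_k = −k^2. Adding homogeneous solution A + B k and matching boundaries gives v_k = k (156 − k). Substituting k = 106: v_106 = 106 · 50 = 5300.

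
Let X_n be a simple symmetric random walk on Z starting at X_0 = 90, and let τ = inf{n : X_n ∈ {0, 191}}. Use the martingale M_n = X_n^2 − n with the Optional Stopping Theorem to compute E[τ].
E[τ] = 9090

M_n = X_n^2 − n is a martingale (since E[X_{n+1}^2 | F_n] = X_n^2 + 1). By OST (τ has finite mean in a bounded region), E[M_τ] = E[M_0] = X_0^2 − 0 = 90^2 = 8100. Also E[M_τ] = E[X_τ^2] − E[τ]. The walk exits at 0 or 191, with P(hit 191 first) = 90/191, so E[X_τ^2] = 191^2 · 90/191 + 0 = 17190. Thus E[τ] = E[X_τ^2] − E[M_τ] = 17190 − 8100 = 9090 = 90(191 − 90) = 9090.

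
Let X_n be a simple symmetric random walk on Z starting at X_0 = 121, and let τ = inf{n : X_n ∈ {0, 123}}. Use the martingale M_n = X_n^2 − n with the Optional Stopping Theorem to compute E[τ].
E[τ] = 242

M_n = X_n^2 − n is a martingale (since E[X_{n+1}^2 | F_n] = X_n^2 + 1). By OST (τ has finite mean in a bounded region), E[M_τ] = E[M_0] = X_0^2 − 0 = 121^2 = 14641. Also E[M_τ] = E[X_τ^2] − E[τ]. The walk exits at 0 or 123, with P(hit 123 first) = 121/123, so E[X_τ^2] = 123^2 · 121/123 + 0 = 14883. Thus E[τ] = E[X_τ^2] − E[M_τ] = 14883 − 14641 = 242 = 121(123 − 121) = 242.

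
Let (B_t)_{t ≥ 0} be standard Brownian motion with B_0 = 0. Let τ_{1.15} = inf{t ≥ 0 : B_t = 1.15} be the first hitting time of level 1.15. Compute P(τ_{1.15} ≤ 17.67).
P(τ_{1.15} ≤ 17.67) = 2(1 − Φ(1.15/√17.67)) = 2(1 − Φ(0.2736)) ≈ 0.7844

By the reflection principle for standard BM, P(τ_b ≤ t) = 2 · P(B_t ≥ b). Since B_t ~ N(0, t), P(B_t ≥ 1.15) = 1 − Φ(1.15/√t) = 1 − Φ(1.15/√17.67) = 1 − Φ(0.2736) ≈ 0.39220. Doubling: P(τ_{1.15} ≤ 17.67) ≈ 2 · 0.39220 = 0.78440 ≈ 0.7844.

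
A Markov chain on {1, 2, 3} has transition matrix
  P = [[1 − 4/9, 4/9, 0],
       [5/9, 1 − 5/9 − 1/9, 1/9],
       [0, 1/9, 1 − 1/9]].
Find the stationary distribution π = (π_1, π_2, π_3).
π = (5/13, 4/13, 4/13)

This is a birth-death chain on three states, which satisfies detailed balance: π_1 · P_{12} = π_2 · P_{21} and π_2 · P_{23} = π_3 · P_{32}.
From π_1 · 4/9 = π_2 · 5/9: π_2/π_1 = (4/9)/(5/9) = 4/5.
From π_2 · 1/9 = π_3 · 1/9: π_3/π_2 = (1/9)/(1/9) = 1.
Take π_1 proportional to 1; then unnormalized π = (1, 4/5, 4/5). Normalize by dividing by the sum 13/5:
  π = (5/13, 4/13, 4/13).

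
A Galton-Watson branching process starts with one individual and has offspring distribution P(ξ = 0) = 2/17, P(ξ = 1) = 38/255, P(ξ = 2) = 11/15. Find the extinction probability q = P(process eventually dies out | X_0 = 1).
q = 30/187

The pgf is f(s) = 2/17 + 38/255·s + 11/15·s². The extinction probability q is the smallest fixed point of f in [0, 1]. Setting s = f(s):
  11/15·s² + (38/255 − 1)·s + 2/17 = 0
  11/15·s² − (2/17 + 11/15)·s + 2/17 = 0
which factors as (s − 1)·(11/15·s − 2/17) = 0, giving roots s = 1 and s = (2/17)/(11/15) = 30/187.
Mean offspring μ = 38/255 + 2·11/15 = 412/255 > 1 (supercritical), so q < 1. The extinction probability is the smaller root: q = (2/17)/(11/15) = 30/187.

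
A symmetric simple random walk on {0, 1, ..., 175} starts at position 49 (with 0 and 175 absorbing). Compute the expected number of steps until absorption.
E[τ | X_0 = 49] = 6174

Let v_k = E[τ | X_0 = k]. Boundary: v_0 = v_175 = 0. Recurrence: v_k = 1 + (v_{k-1} + v_{k+1})/2 for 1 ≤ k ≤ 174. The particular solution to v_k − (v_{k-1} + v_{k+1})/2 = 1 is v_k = −k^2. Adding homogeneous solution A + B k and matching boundaries gives v_k = k (175 − k). Substituting k = 49: v_49 = 49 · 126 = 6174.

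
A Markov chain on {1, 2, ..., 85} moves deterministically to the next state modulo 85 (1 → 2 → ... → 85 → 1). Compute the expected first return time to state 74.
E[T_74 | X_0 = 74] = 85

The chain cycles deterministically, so starting at state 74 it returns in exactly 85 steps. Equivalently, the stationary distribution is uniform π_j = 1/85 for every state j, so by Kac's formula E[T_74] = 1/π_74 = 85.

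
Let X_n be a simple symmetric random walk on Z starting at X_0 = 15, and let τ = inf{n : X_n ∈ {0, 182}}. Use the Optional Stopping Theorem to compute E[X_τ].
E[X_τ] = 15

X_n is a martingale and τ is a bounded-mean stopping time (indeed τ is finite a.s. with bounded expectation since the walk is in a bounded region). By the OST, E[X_τ] = E[X_0] = 15. Equivalently: E[X_τ] = 182 · P(hit 182 first) + 0 · P(hit 0 first) = 182 · (15/182) = 15.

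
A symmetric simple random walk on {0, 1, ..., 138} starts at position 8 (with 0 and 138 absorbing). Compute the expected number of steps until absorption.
E[τ | X_0 = 8] = 1040

Let v_k = E[τ | X_0 = k]. Boundary: v_0 = v_138 = 0. Recurrence: v_k = 1 + (v_{k-1} + v_{k+1})/2 for 1 ≤ k ≤ 137. The particular solution to v_k − (v_{k-1} + v_{k+1})/2 = 1 is v_k = −k^2. Adding homogeneous solution A + B k and matching boundaries gives v_k = k (138 − k). Substituting k = 8: v_8 = 8 · 130 = 1040.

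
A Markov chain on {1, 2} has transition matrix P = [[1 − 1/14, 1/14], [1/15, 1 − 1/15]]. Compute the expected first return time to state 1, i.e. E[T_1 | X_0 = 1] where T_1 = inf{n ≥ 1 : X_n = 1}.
E[T_1 | X_0 = 1] = 1/π_1 = 29/14

For an irreducible recurrent Markov chain with stationary distribution π, E[T_i | X_0 = i] = 1/π_i (Kac's formula). Here π_1 = (1/15)/(1/14 + 1/15) = (1/15)/(29/210) = 14/29, so E[T_1 | X_0 = 1] = 1/π_1 = (1/14 + 1/15)/(1/15) = (29/210)/(1/15) = 29/14.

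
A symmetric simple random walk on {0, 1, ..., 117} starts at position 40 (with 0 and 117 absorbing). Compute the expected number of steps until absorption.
E[τ | X_0 = 40] = 3080

Let v_k = E[τ | X_0 = k]. Boundary: v_0 = v_117 = 0. Recurrence: v_k = 1 + (v_{k-1} + v_{k+1})/2 for 1 ≤ k ≤ 116. The particular solution to v_k − (v_{k-1} + v_{k+1})/2 = 1 is v_k = −k^2. Adding homogeneous solution A + B k and matching boundaries gives v_k = k (117 − k). Substituting k = 40: v_40 = 40 · 77 = 3080.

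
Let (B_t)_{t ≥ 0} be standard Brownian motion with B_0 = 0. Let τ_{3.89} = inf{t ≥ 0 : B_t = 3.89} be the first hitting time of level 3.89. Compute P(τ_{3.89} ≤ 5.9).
P(τ_{3.89} ≤ 5.9) = 2(1 − Φ(3.89/√5.9)) = 2(1 − Φ(1.6015)) ≈ 0.1093

By the reflection principle for standard BM, P(τ_b ≤ t) = 2 · P(B_t ≥ b). Since B_t ~ N(0, t), P(B_t ≥ 3.89) = 1 − Φ(3.89/√t) = 1 − Φ(3.89/√5.9) = 1 − Φ(1.6015) ≈ 0.05463. Doubling: P(τ_{3.89} ≤ 5.9) ≈ 2 · 0.05463 = 0.10926 ≈ 0.1093.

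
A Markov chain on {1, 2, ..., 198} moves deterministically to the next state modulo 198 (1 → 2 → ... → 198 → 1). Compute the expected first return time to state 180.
E[T_180 | X_0 = 180] = 198

The chain cycles deterministically, so starting at state 180 it returns in exactly 198 steps. Equivalently, the stationary distribution is uniform π_j = 1/198 for every state j, so by Kac's formula E[T_180] = 1/π_180 = 198.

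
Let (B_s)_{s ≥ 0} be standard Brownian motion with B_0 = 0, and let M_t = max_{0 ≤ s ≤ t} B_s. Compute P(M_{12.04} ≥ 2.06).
P(M_{12.04} ≥ 2.06) = 2·P(B_{12.04} ≥ 2.06) = 2(1 − Φ(2.06/√12.04)) ≈ 0.5527

By the reflection principle for Brownian motion, P(M_t ≥ a) = 2 · P(B_t ≥ a) for a ≥ 0. Since B_t ~ N(0, t), P(B_t ≥ 2.06) = 1 − Φ(2.06/√t) = 1 − Φ(2.06/√12.04) = 1 − Φ(0.5937). So
  P(M_{12.04} ≥ 2.06) = 2(1 − Φ(0.5937)) ≈ 0.5527.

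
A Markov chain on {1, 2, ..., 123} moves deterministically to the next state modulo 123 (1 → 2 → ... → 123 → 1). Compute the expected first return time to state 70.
E[T_70 | X_0 = 70] = 123

The chain cycles deterministically, so starting at state 70 it returns in exactly 123 steps. Equivalently, the stationary distribution is uniform π_j = 1/123 for every state j, so by Kac's formula E[T_70] = 1/π_70 = 123.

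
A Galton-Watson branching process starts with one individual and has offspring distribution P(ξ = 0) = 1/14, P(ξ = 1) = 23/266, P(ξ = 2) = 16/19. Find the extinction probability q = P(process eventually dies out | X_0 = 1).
q = 19/224

The pgf is f(s) = 1/14 + 23/266·s + 16/19·s². The extinction probability q is the smallest fixed point of f in [0, 1]. Setting s = f(s):
  16/19·s² + (23/266 − 1)·s + 1/14 = 0
  16/19·s² − (1/14 + 16/19)·s + 1/14 = 0
which factors as (s − 1)·(16/19·s − 1/14) = 0, giving roots s = 1 and s = (1/14)/(16/19) = 19/224.
Mean offspring μ = 23/266 + 2·16/19 = 471/266 > 1 (supercritical), so q < 1. The extinction probability is the smaller root: q = (1/14)/(16/19) = 19/224.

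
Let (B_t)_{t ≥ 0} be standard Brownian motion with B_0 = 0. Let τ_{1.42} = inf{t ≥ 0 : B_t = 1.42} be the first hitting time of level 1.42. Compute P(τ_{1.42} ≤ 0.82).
P(τ_{1.42} ≤ 0.82) = 2(1 − Φ(1.42/√0.82)) = 2(1 − Φ(1.5681)) ≈ 0.1169

By the reflection principle for standard BM, P(τ_b ≤ t) = 2 · P(B_t ≥ b). Since B_t ~ N(0, t), P(B_t ≥ 1.42) = 1 − Φ(1.42/√t) = 1 − Φ(1.42/√0.82) = 1 − Φ(1.5681) ≈ 0.05843. Doubling: P(τ_{1.42} ≤ 0.82) ≈ 2 · 0.05843 = 0.11686 ≈ 0.1169.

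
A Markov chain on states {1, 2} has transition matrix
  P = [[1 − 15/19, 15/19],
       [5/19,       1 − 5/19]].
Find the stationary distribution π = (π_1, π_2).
π_1 = 1/4, π_2 = 3/4

Solve πP = π with π_1 + π_2 = 1. From πP = π: π_1 · (1 − 15/19) + π_2 · 5/19 = π_1 ⇒ π_2 · 5/19 = π_1 · 15/19 ⇒ π_2/π_1 = (15/19)/(5/19) = 3. Together with π_1 + π_2 = 1:
  π_1 = (5/19)/(15/19 + 5/19) = (5/19)/(20/19) = 1/4,
  π_2 = (15/19)/(15/19 + 5/19) = (15/19)/(20/19) = 3/4.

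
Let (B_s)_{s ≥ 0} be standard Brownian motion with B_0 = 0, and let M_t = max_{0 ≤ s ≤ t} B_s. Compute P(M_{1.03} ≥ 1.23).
P(M_{1.03} ≥ 1.23) = 2·P(B_{1.03} ≥ 1.23) = 2(1 − Φ(1.23/√1.03)) ≈ 0.2255

By the reflection principle for Brownian motion, P(M_t ≥ a) = 2 · P(B_t ≥ a) for a ≥ 0. Since B_t ~ N(0, t), P(B_t ≥ 1.23) = 1 − Φ(1.23/√t) = 1 − Φ(1.23/√1.03) = 1 − Φ(1.2120). So
  P(M_{1.03} ≥ 1.23) = 2(1 − Φ(1.2120)) ≈ 0.2255.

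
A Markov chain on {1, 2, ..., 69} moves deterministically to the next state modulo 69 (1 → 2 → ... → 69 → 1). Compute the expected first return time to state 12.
E[T_12 | X_0 = 12] = 69

The chain cycles deterministically, so starting at state 12 it returns in exactly 69 steps. Equivalently, the stationary distribution is uniform π_j = 1/69 for every state j, so by Kac's formula E[T_12] = 1/π_12 = 69.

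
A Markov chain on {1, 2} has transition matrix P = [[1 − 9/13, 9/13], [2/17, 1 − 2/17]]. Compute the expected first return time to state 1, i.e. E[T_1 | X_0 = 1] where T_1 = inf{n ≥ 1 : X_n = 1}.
E[T_1 | X_0 = 1] = 1/π_1 = 179/26

For an irreducible recurrent Markov chain with stationary distribution π, E[T_i | X_0 = i] = 1/π_i (Kac's formula). Here π_1 = (2/17)/(9/13 + 2/17) = (2/17)/(179/221) = 26/179, so E[T_1 | X_0 = 1] = 1/π_1 = (9/13 + 2/17)/(2/17) = (179/221)/(2/17) = 179/26.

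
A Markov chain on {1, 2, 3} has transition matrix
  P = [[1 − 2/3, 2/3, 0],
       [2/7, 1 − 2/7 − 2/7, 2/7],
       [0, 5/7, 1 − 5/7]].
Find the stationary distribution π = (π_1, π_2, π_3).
π = (15/64, 35/64, 7/32)

This is a birth-death chain on three states, which satisfies detailed balance: π_1 · P_{12} = π_2 · P_{21} and π_2 · P_{23} = π_3 · P_{32}.
From π_1 · 2/3 = π_2 · 2/7: π_2/π_1 = (2/3)/(2/7) = 7/3.
From π_2 · 2/7 = π_3 · 5/7: π_3/π_2 = (2/7)/(5/7) = 2/5.
Take π_1 proportional to 1; then unnormalized π = (1, 7/3, 14/15). Normalize by dividing by the sum 64/15:
  π = (15/64, 35/64, 7/32).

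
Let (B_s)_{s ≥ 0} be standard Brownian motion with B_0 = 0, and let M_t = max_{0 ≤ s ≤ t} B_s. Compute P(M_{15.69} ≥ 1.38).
P(M_{15.69} ≥ 1.38) = 2·P(B_{15.69} ≥ 1.38) = 2(1 − Φ(1.38/√15.69)) ≈ 0.7275

By the reflection principle for Brownian motion, P(M_t ≥ a) = 2 · P(B_t ≥ a) for a ≥ 0. Since B_t ~ N(0, t), P(B_t ≥ 1.38) = 1 − Φ(1.38/√t) = 1 − Φ(1.38/√15.69) = 1 − Φ(0.3484). So
  P(M_{15.69} ≥ 1.38) = 2(1 − Φ(0.3484)) ≈ 0.7275.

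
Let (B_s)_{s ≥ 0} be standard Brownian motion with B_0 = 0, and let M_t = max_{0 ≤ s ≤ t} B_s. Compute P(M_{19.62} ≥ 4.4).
P(M_{19.62} ≥ 4.4) = 2·P(B_{19.62} ≥ 4.4) = 2(1 − Φ(4.4/√19.62)) ≈ 0.3205

By the reflection principle for Brownian motion, P(M_t ≥ a) = 2 · P(B_t ≥ a) for a ≥ 0. Since B_t ~ N(0, t), P(B_t ≥ 4.4) = 1 − Φ(4.4/√t) = 1 − Φ(4.4/√19.62) = 1 − Φ(0.9934). So
  P(M_{19.62} ≥ 4.4) = 2(1 − Φ(0.9934)) ≈ 0.3205.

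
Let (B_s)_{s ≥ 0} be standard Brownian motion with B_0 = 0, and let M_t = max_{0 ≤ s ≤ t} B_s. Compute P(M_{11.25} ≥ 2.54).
P(M_{11.25} ≥ 2.54) = 2·P(B_{11.25} ≥ 2.54) = 2(1 − Φ(2.54/√11.25)) ≈ 0.4489

By the reflection principle for Brownian motion, P(M_t ≥ a) = 2 · P(B_t ≥ a) for a ≥ 0. Since B_t ~ N(0, t), P(B_t ≥ 2.54) = 1 − Φ(2.54/√t) = 1 − Φ(2.54/√11.25) = 1 − Φ(0.7573). So
  P(M_{11.25} ≥ 2.54) = 2(1 − Φ(0.7573)) ≈ 0.4489.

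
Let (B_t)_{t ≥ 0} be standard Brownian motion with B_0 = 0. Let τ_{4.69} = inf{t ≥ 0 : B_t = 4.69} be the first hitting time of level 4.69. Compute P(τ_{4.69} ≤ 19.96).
P(τ_{4.69} ≤ 19.96) = 2(1 − Φ(4.69/√19.96)) = 2(1 − Φ(1.0498)) ≈ 0.2938

By the reflection principle for standard BM, P(τ_b ≤ t) = 2 · P(B_t ≥ b). Since B_t ~ N(0, t), P(B_t ≥ 4.69) = 1 − Φ(4.69/√t) = 1 − Φ(4.69/√19.96) = 1 − Φ(1.0498) ≈ 0.14691. Doubling: P(τ_{4.69} ≤ 19.96) ≈ 2 · 0.14691 = 0.29382 ≈ 0.2938.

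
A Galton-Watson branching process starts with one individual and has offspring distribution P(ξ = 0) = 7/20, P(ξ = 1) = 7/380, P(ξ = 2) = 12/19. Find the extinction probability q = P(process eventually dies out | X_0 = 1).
q = 133/240

The pgf is f(s) = 7/20 + 7/380·s + 12/19·s². The extinction probability q is the smallest fixed point of f in [0, 1]. Setting s = f(s):
  12/19·s² + (7/380 − 1)·s + 7/20 = 0
  12/19·s² − (7/20 + 12/19)·s + 7/20 = 0
which factors as (s − 1)·(12/19·s − 7/20) = 0, giving roots s = 1 and s = (7/20)/(12/19) = 133/240.
Mean offspring μ = 7/380 + 2·12/19 = 487/380 > 1 (supercritical), so q < 1. The extinction probability is the smaller root: q = (7/20)/(12/19) = 133/240.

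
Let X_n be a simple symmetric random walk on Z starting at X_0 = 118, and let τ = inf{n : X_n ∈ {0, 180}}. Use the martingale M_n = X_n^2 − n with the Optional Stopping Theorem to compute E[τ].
E[τ] = 7316

M_n = X_n^2 − n is a martingale (since E[X_{n+1}^2 | F_n] = X_n^2 + 1). By OST (τ has finite mean in a bounded region), E[M_τ] = E[M_0] = X_0^2 − 0 = 118^2 = 13924. Also E[M_τ] = E[X_τ^2] − E[τ]. The walk exits at 0 or 180, with P(hit 180 first) = 118/180, so E[X_τ^2] = 180^2 · 118/180 + 0 = 21240. Thus E[τ] = E[X_τ^2] − E[M_τ] = 21240 − 13924 = 7316 = 118(180 − 118) = 7316.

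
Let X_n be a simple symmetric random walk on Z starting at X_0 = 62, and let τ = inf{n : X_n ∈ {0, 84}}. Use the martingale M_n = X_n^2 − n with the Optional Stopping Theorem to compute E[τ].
E[τ] = 1364

M_n = X_n^2 − n is a martingale (since E[X_{n+1}^2 | F_n] = X_n^2 + 1). By OST (τ has finite mean in a bounded region), E[M_τ] = E[M_0] = X_0^2 − 0 = 62^2 = 3844. Also E[M_τ] = E[X_τ^2] − E[τ]. The walk exits at 0 or 84, with P(hit 84 first) = 62/84, so E[X_τ^2] = 84^2 · 62/84 + 0 = 5208. Thus E[τ] = E[X_τ^2] − E[M_τ] = 5208 − 3844 = 1364 = 62(84 − 62) = 1364.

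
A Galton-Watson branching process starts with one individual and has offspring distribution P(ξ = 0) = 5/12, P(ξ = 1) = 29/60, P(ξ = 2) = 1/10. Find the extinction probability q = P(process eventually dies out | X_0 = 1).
q = 1

Mean offspring μ = 0·5/12 + 1·29/60 + 2·1/10 = 41/60 ≤ 1. For μ ≤ 1 with offspring not concentrated at 1, the Galton-Watson process goes extinct almost surely, so q = 1.
(Algebraic check: The pgf is f(s) = 5/12 + 29/60·s + 1/10·s². The extinction probability q is the smallest fixed point of f in [0, 1]. Setting s = f(s):
  1/10·s² + (29/60 − 1)·s + 5/12 = 0
  1/10·s² − (5/12 + 1/10)·s + 5/12 = 0
which factors as (s − 1)·(1/10·s − 5/12) = 0, giving roots s = 1 and s = (5/12)/(1/10) = 25/6. Since 25/6 ≥ 1, the smallest root in [0, 1] is s = 1.)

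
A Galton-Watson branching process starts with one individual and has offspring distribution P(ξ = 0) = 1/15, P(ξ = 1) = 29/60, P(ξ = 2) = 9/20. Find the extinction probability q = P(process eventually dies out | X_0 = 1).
q = 4/27

The pgf is f(s) = 1/15 + 29/60·s + 9/20·s². The extinction probability q is the smallest fixed point of f in [0, 1]. Setting s = f(s):
  9/20·s² + (29/60 − 1)·s + 1/15 = 0
  9/20·s² − (1/15 + 9/20)·s + 1/15 = 0
which factors as (s − 1)·(9/20·s − 1/15) = 0, giving roots s = 1 and s = (1/15)/(9/20) = 4/27.
Mean offspring μ = 29/60 + 2·9/20 = 83/60 > 1 (supercritical), so q < 1. The extinction probability is the smaller root: q = (1/15)/(9/20) = 4/27.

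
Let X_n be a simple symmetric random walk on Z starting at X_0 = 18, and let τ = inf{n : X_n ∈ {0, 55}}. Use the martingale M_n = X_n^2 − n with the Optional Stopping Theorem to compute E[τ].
E[τ] = 666

M_n = X_n^2 − n is a martingale (since E[X_{n+1}^2 | F_n] = X_n^2 + 1). By OST (τ has finite mean in a bounded region), E[M_τ] = E[M_0] = X_0^2 − 0 = 18^2 = 324. Also E[M_τ] = E[X_τ^2] − E[τ]. The walk exits at 0 or 55, with P(hit 55 first) = 18/55, so E[X_τ^2] = 55^2 · 18/55 + 0 = 990. Thus E[τ] = E[X_τ^2] − E[M_τ] = 990 − 324 = 666 = 18(55 − 18) = 666.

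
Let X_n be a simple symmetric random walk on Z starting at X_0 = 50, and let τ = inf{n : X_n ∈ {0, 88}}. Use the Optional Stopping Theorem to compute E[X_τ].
E[X_τ] = 50

X_n is a martingale and τ is a bounded-mean stopping time (indeed τ is finite a.s. with bounded expectation since the walk is in a bounded region). By the OST, E[X_τ] = E[X_0] = 50. Equivalently: E[X_τ] = 88 · P(hit 88 first) + 0 · P(hit 0 first) = 88 · (50/88) = 50.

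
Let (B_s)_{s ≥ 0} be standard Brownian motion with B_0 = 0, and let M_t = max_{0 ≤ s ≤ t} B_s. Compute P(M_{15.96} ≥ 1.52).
P(M_{15.96} ≥ 1.52) = 2·P(B_{15.96} ≥ 1.52) = 2(1 − Φ(1.52/√15.96)) ≈ 0.7036

By the reflection principle for Brownian motion, P(M_t ≥ a) = 2 · P(B_t ≥ a) for a ≥ 0. Since B_t ~ N(0, t), P(B_t ≥ 1.52) = 1 − Φ(1.52/√t) = 1 − Φ(1.52/√15.96) = 1 − Φ(0.3805). So
  P(M_{15.96} ≥ 1.52) = 2(1 − Φ(0.3805)) ≈ 0.7036.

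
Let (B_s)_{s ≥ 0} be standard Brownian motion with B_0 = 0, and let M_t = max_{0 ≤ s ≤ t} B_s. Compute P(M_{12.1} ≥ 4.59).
P(M_{12.1} ≥ 4.59) = 2·P(B_{12.1} ≥ 4.59) = 2(1 − Φ(4.59/√12.1)) ≈ 0.1870

By the reflection principle for Brownian motion, P(M_t ≥ a) = 2 · P(B_t ≥ a) for a ≥ 0. Since B_t ~ N(0, t), P(B_t ≥ 4.59) = 1 − Φ(4.59/√t) = 1 − Φ(4.59/√12.1) = 1 − Φ(1.3195). So
  P(M_{12.1} ≥ 4.59) = 2(1 − Φ(1.3195)) ≈ 0.1870.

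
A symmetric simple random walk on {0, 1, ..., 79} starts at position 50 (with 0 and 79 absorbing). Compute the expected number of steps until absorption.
E[τ | X_0 = 50] = 1450

Let v_k = E[τ | X_0 = k]. Boundary: v_0 = v_79 = 0. Recurrence: v_k = 1 + (v_{k-1} + v_{k+1})/2 for 1 ≤ k ≤ 78. The particular solution to v_k − (v_{k-1} + v_{k+1})/2 = 1 is v_k = −k^2. Adding homogeneous solution A + B k and matching boundaries gives v_k = k (79 − k). Substituting k = 50: v_50 = 50 · 29 = 1450.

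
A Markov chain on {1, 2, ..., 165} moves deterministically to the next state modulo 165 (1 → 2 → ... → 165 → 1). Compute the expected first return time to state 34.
E[T_34 | X_0 = 34] = 165

The chain cycles deterministically, so starting at state 34 it returns in exactly 165 steps. Equivalently, the stationary distribution is uniform π_j = 1/165 for every state j, so by Kac's formula E[T_34] = 1/π_34 = 165.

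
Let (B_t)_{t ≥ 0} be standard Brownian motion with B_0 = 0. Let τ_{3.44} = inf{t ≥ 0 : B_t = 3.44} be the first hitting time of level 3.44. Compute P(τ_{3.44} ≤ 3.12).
P(τ_{3.44} ≤ 3.12) = 2(1 − Φ(3.44/√3.12)) = 2(1 − Φ(1.9475)) ≈ 0.0515

By the reflection principle for standard BM, P(τ_b ≤ t) = 2 · P(B_t ≥ b). Since B_t ~ N(0, t), P(B_t ≥ 3.44) = 1 − Φ(3.44/√t) = 1 − Φ(3.44/√3.12) = 1 − Φ(1.9475) ≈ 0.02574. Doubling: P(τ_{3.44} ≤ 3.12) ≈ 2 · 0.02574 = 0.05148 ≈ 0.0515.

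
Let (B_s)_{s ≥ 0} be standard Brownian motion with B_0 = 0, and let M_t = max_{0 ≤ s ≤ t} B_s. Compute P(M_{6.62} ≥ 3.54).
P(M_{6.62} ≥ 3.54) = 2·P(B_{6.62} ≥ 3.54) = 2(1 − Φ(3.54/√6.62)) ≈ 0.1689

By the reflection principle for Brownian motion, P(M_t ≥ a) = 2 · P(B_t ≥ a) for a ≥ 0. Since B_t ~ N(0, t), P(B_t ≥ 3.54) = 1 − Φ(3.54/√t) = 1 − Φ(3.54/√6.62) = 1 − Φ(1.3759). So
  P(M_{6.62} ≥ 3.54) = 2(1 − Φ(1.3759)) ≈ 0.1689.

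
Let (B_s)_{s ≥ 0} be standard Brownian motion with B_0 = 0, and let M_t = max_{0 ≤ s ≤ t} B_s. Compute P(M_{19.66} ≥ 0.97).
P(M_{19.66} ≥ 0.97) = 2·P(B_{19.66} ≥ 0.97) = 2(1 − Φ(0.97/√19.66)) ≈ 0.8268

By the reflection principle for Brownian motion, P(M_t ≥ a) = 2 · P(B_t ≥ a) for a ≥ 0. Since B_t ~ N(0, t), P(B_t ≥ 0.97) = 1 − Φ(0.97/√t) = 1 − Φ(0.97/√19.66) = 1 − Φ(0.2188). So
  P(M_{19.66} ≥ 0.97) = 2(1 − Φ(0.2188)) ≈ 0.8268.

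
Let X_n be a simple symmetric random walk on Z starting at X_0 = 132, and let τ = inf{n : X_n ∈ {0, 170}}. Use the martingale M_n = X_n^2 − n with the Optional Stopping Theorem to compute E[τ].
E[τ] = 5016

M_n = X_n^2 − n is a martingale (since E[X_{n+1}^2 | F_n] = X_n^2 + 1). By OST (τ has finite mean in a bounded region), E[M_τ] = E[M_0] = X_0^2 − 0 = 132^2 = 17424. Also E[M_τ] = E[X_τ^2] − E[τ]. The walk exits at 0 or 170, with P(hit 170 first) = 132/170, so E[X_τ^2] = 170^2 · 132/170 + 0 = 22440. Thus E[τ] = E[X_τ^2] − E[M_τ] = 22440 − 17424 = 5016 = 132(170 − 132) = 5016.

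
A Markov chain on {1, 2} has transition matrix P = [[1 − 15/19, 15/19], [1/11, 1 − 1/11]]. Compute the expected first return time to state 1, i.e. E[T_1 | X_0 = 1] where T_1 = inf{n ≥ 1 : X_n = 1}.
E[T_1 | X_0 = 1] = 1/π_1 = 184/19

For an irreducible recurrent Markov chain with stationary distribution π, E[T_i | X_0 = i] = 1/π_i (Kac's formula). Here π_1 = (1/11)/(15/19 + 1/11) = (1/11)/(184/209) = 19/184, so E[T_1 | X_0 = 1] = 1/π_1 = (15/19 + 1/11)/(1/11) = (184/209)/(1/11) = 184/19.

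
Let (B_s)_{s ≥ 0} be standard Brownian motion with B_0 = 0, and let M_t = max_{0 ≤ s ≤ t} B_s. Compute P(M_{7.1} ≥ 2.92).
P(M_{7.1} ≥ 2.92) = 2·P(B_{7.1} ≥ 2.92) = 2(1 − Φ(2.92/√7.1)) ≈ 0.2731

By the reflection principle for Brownian motion, P(M_t ≥ a) = 2 · P(B_t ≥ a) for a ≥ 0. Since B_t ~ N(0, t), P(B_t ≥ 2.92) = 1 − Φ(2.92/√t) = 1 − Φ(2.92/√7.1) = 1 − Φ(1.0959). So
  P(M_{7.1} ≥ 2.92) = 2(1 − Φ(1.0959)) ≈ 0.2731.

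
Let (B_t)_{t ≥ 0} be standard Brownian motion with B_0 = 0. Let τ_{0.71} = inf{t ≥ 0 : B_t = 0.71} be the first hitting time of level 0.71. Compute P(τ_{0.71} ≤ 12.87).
P(τ_{0.71} ≤ 12.87) = 2(1 − Φ(0.71/√12.87)) = 2(1 − Φ(0.1979)) ≈ 0.8431

By the reflection principle for standard BM, P(τ_b ≤ t) = 2 · P(B_t ≥ b). Since B_t ~ N(0, t), P(B_t ≥ 0.71) = 1 − Φ(0.71/√t) = 1 − Φ(0.71/√12.87) = 1 − Φ(0.1979) ≈ 0.42156. Doubling: P(τ_{0.71} ≤ 12.87) ≈ 2 · 0.42156 = 0.84312 ≈ 0.8431.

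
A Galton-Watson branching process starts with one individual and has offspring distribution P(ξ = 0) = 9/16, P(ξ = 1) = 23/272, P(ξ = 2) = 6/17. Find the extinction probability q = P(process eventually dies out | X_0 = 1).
q = 1

Mean offspring μ = 0·9/16 + 1·23/272 + 2·6/17 = 215/272 ≤ 1. For μ ≤ 1 with offspring not concentrated at 1, the Galton-Watson process goes extinct almost surely, so q = 1.
(Algebraic check: The pgf is f(s) = 9/16 + 23/272·s + 6/17·s². The extinction probability q is the smallest fixed point of f in [0, 1]. Setting s = f(s):
  6/17·s² + (23/272 − 1)·s + 9/16 = 0
  6/17·s² − (9/16 + 6/17)·s + 9/16 = 0
which factors as (s − 1)·(6/17·s − 9/16) = 0, giving roots s = 1 and s = (9/16)/(6/17) = 51/32. Since 51/32 ≥ 1, the smallest root in [0, 1] is s = 1.)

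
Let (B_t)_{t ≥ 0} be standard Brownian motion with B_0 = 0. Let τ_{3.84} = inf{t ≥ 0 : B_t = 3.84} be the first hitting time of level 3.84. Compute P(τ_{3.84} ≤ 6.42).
P(τ_{3.84} ≤ 6.42) = 2(1 − Φ(3.84/√6.42)) = 2(1 − Φ(1.5155)) ≈ 0.1296

By the reflection principle for standard BM, P(τ_b ≤ t) = 2 · P(B_t ≥ b). Since B_t ~ N(0, t), P(B_t ≥ 3.84) = 1 − Φ(3.84/√t) = 1 − Φ(3.84/√6.42) = 1 − Φ(1.5155) ≈ 0.06482. Doubling: P(τ_{3.84} ≤ 6.42) ≈ 2 · 0.06482 = 0.12964 ≈ 0.1296.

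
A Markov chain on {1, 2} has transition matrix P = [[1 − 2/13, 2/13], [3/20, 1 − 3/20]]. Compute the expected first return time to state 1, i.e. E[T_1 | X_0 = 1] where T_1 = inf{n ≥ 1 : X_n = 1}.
E[T_1 | X_0 = 1] = 1/π_1 = 79/39

For an irreducible recurrent Markov chain with stationary distribution π, E[T_i | X_0 = i] = 1/π_i (Kac's formula). Here π_1 = (3/20)/(2/13 + 3/20) = (3/20)/(79/260) = 39/79, so E[T_1 | X_0 = 1] = 1/π_1 = (2/13 + 3/20)/(3/20) = (79/260)/(3/20) = 79/39.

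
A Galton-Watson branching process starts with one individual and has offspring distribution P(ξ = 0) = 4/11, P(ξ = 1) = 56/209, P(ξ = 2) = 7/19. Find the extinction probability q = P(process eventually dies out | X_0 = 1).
q = 76/77

The pgf is f(s) = 4/11 + 56/209·s + 7/19·s². The extinction probability q is the smallest fixed point of f in [0, 1]. Setting s = f(s):
  7/19·s² + (56/209 − 1)·s + 4/11 = 0
  7/19·s² − (4/11 + 7/19)·s + 4/11 = 0
which factors as (s − 1)·(7/19·s − 4/11) = 0, giving roots s = 1 and s = (4/11)/(7/19) = 76/77.
Mean offspring μ = 56/209 + 2·7/19 = 210/209 > 1 (supercritical), so q < 1. The extinction probability is the smaller root: q = (4/11)/(7/19) = 76/77.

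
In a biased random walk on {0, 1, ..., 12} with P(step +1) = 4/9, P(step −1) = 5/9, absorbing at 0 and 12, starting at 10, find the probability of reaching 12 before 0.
P(hit 12 before 0) = (1 − (5/4)^10) / (1 − (5/4)^12) = 15496976/25262601

Let u_k denote P(reach 12 before 0 | start at k). Boundary: u_0 = 0, u_12 = 1. Recurrence: u_k = 4/9·u_{k+1} + 5/9·u_{k-1} for 1 ≤ k ≤ 11. Try u_k = A + B·r^k with r = q/p = (5/9)/(4/9) = 5/4. Substitution satisfies the recurrence; boundary conditions give:
  u_k = (1 − r^k) / (1 − r^N) = (1 − (5/4)^10) / (1 − (5/4)^12) = 15496976/25262601.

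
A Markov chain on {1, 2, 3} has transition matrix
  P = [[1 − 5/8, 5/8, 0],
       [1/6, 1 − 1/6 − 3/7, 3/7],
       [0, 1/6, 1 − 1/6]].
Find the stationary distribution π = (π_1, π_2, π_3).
π = (28/403, 105/403, 270/403)

This is a birth-death chain on three states, which satisfies detailed balance: π_1 · P_{12} = π_2 · P_{21} and π_2 · P_{23} = π_3 · P_{32}.
From π_1 · 5/8 = π_2 · 1/6: π_2/π_1 = (5/8)/(1/6) = 15/4.
From π_2 · 3/7 = π_3 · 1/6: π_3/π_2 = (3/7)/(1/6) = 18/7.
Take π_1 proportional to 1; then unnormalized π = (1, 15/4, 135/14). Normalize by dividing by the sum 403/28:
  π = (28/403, 105/403, 270/403).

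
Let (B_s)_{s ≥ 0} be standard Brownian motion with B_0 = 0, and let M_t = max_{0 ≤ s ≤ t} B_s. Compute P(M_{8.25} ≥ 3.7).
P(M_{8.25} ≥ 3.7) = 2·P(B_{8.25} ≥ 3.7) = 2(1 − Φ(3.7/√8.25)) ≈ 0.1977

By the reflection principle for Brownian motion, P(M_t ≥ a) = 2 · P(B_t ≥ a) for a ≥ 0. Since B_t ~ N(0, t), P(B_t ≥ 3.7) = 1 − Φ(3.7/√t) = 1 − Φ(3.7/√8.25) = 1 − Φ(1.2882). So
  P(M_{8.25} ≥ 3.7) = 2(1 − Φ(1.2882)) ≈ 0.1977.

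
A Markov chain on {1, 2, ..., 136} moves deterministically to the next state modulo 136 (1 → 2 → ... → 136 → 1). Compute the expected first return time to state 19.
E[T_19 | X_0 = 19] = 136

The chain cycles deterministically, so starting at state 19 it returns in exactly 136 steps. Equivalently, the stationary distribution is uniform π_j = 1/136 for every state j, so by Kac's formula E[T_19] = 1/π_19 = 136.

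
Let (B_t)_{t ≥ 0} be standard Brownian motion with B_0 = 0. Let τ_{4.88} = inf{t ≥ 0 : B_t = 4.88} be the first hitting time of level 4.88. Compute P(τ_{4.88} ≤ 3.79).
P(τ_{4.88} ≤ 3.79) = 2(1 − Φ(4.88/√3.79)) = 2(1 − Φ(2.5067)) ≈ 0.0122

By the reflection principle for standard BM, P(τ_b ≤ t) = 2 · P(B_t ≥ b). Since B_t ~ N(0, t), P(B_t ≥ 4.88) = 1 − Φ(4.88/√t) = 1 − Φ(4.88/√3.79) = 1 − Φ(2.5067) ≈ 0.00609. Doubling: P(τ_{4.88} ≤ 3.79) ≈ 2 · 0.00609 = 0.01218 ≈ 0.0122.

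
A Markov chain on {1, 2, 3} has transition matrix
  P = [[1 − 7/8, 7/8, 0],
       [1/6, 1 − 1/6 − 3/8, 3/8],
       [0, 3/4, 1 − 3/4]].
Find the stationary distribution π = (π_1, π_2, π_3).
π = (8/71, 42/71, 21/71)

This is a birth-death chain on three states, which satisfies detailed balance: π_1 · P_{12} = π_2 · P_{21} and π_2 · P_{23} = π_3 · P_{32}.
From π_1 · 7/8 = π_2 · 1/6: π_2/π_1 = (7/8)/(1/6) = 21/4.
From π_2 · 3/8 = π_3 · 3/4: π_3/π_2 = (3/8)/(3/4) = 1/2.
Take π_1 proportional to 1; then unnormalized π = (1, 21/4, 21/8). Normalize by dividing by the sum 71/8:
  π = (8/71, 42/71, 21/71).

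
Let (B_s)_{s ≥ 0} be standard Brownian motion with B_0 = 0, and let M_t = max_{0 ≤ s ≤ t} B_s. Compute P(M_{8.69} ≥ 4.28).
P(M_{8.69} ≥ 4.28) = 2·P(B_{8.69} ≥ 4.28) = 2(1 − Φ(4.28/√8.69)) ≈ 0.1465

By the reflection principle for Brownian motion, P(M_t ≥ a) = 2 · P(B_t ≥ a) for a ≥ 0. Since B_t ~ N(0, t), P(B_t ≥ 4.28) = 1 − Φ(4.28/√t) = 1 − Φ(4.28/√8.69) = 1 − Φ(1.4519). So
  P(M_{8.69} ≥ 4.28) = 2(1 − Φ(1.4519)) ≈ 0.1465.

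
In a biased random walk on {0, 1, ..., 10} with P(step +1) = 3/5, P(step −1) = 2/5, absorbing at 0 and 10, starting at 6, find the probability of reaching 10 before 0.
P(hit 10 before 0) = (1 − (2/3)^6) / (1 − (2/3)^10) = 10773/11605

Let u_k denote P(reach 10 before 0 | start at k). Boundary: u_0 = 0, u_10 = 1. Recurrence: u_k = 3/5·u_{k+1} + 2/5·u_{k-1} for 1 ≤ k ≤ 9. Try u_k = A + B·r^k with r = q/p = (2/5)/(3/5) = 2/3. Substitution satisfies the recurrence; boundary conditions give:
  u_k = (1 − r^k) / (1 − r^N) = (1 − (2/3)^6) / (1 − (2/3)^10) = 10773/11605.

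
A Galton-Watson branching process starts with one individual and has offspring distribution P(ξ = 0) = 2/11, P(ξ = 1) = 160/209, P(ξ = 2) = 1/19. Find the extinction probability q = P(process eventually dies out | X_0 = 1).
q = 1

Mean offspring μ = 0·2/11 + 1·160/209 + 2·1/19 = 182/209 ≤ 1. For μ ≤ 1 with offspring not concentrated at 1, the Galton-Watson process goes extinct almost surely, so q = 1.
(Algebraic check: The pgf is f(s) = 2/11 + 160/209·s + 1/19·s². The extinction probability q is the smallest fixed point of f in [0, 1]. Setting s = f(s):
  1/19·s² + (160/209 − 1)·s + 2/11 = 0
  1/19·s² − (2/11 + 1/19)·s + 2/11 = 0
which factors as (s − 1)·(1/19·s − 2/11) = 0, giving roots s = 1 and s = (2/11)/(1/19) = 38/11. Since 38/11 ≥ 1, the smallest root in [0, 1] is s = 1.)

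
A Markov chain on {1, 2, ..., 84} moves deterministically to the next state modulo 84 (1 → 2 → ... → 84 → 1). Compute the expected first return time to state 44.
E[T_44 | X_0 = 44] = 84

The chain cycles deterministically, so starting at state 44 it returns in exactly 84 steps. Equivalently, the stationary distribution is uniform π_j = 1/84 for every state j, so by Kac's formula E[T_44] = 1/π_44 = 84.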